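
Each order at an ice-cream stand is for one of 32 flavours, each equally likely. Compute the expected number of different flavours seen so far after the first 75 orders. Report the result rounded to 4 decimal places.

For each flavour, P(seen in 75 orders) = 1 - (31/32)^75 = 0.90756.
By linearity of expectation, E[distinct seen] = 32·(1 - (31/32)^75) = 29.04179.

29.0418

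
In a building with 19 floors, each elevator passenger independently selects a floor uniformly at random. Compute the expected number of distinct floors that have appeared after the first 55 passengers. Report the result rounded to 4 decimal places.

For each floor, P(seen in 55 passengers) = 1 - (18/19)^55 = 0.94889.
By linearity of expectation, E[distinct seen] = 19·(1 - (18/19)^55) = 18.02883.

18.0288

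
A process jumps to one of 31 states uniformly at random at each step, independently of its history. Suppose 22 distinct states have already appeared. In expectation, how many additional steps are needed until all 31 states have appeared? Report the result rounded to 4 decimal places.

87.6980

With k distinct states already seen, the next new one takes an expected 31/(31-k) steps.
Sum over k = 22,...,30: E = 31/9 + 31/8 + 31/7 + ... + 31/2 + 31/1 = 87.69802.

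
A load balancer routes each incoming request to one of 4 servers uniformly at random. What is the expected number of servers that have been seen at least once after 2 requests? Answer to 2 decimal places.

1.75

For each server, P(seen in 2 requests) = 1 - (3/4)^2 = 0.438.
By linearity of expectation, E[distinct seen] = 4·(1 - (3/4)^2) = 1.750.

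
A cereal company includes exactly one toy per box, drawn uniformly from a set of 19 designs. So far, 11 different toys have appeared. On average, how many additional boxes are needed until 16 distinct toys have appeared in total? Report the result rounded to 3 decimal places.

16.806

The wait to go from k to k+1 distinct toys is geometric with mean 19/(19-k).
Sum over k = 11,...,15: E = 19/8 + 19/7 + 19/6 + 19/5 + 19/4 = 16.8060.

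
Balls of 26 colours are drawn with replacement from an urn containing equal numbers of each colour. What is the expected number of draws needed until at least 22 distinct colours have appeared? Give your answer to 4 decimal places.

Going from k to k+1 distinct takes a geometric number of draws with mean 26/(26-k).
Sum over k = 0,...,21: E = 26/26 + 26/25 + 26/24 + ... + 26/6 + 26/5 = 46.04825.

46.0482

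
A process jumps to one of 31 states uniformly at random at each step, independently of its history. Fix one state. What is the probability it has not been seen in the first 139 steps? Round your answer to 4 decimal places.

0.0105

On each step the fixed state fails to appear with probability 30/31.
P(still missing after 139) = (30/31)^139 = 0.01049.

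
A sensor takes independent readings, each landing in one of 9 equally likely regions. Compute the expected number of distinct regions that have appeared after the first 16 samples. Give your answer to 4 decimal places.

7.6329

For each region, P(seen in 16 samples) = 1 - (8/9)^16 = 0.84810.
By linearity of expectation, E[distinct seen] = 9·(1 - (8/9)^16) = 7.63289.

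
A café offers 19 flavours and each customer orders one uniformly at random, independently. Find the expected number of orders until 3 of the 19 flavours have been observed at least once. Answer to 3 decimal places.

Going from k to k+1 distinct takes a geometric number of orders with mean 19/(19-k).
Sum over k = 0,...,2: E = 19/19 + 19/18 + 19/17 = 3.1732.

3.173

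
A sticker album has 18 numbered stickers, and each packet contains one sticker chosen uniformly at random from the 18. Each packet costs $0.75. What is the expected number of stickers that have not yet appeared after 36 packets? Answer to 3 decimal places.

For each sticker, P(unseen after 36) = (17/18)^36 = 0.1277.
By linearity of expectation, E[unseen] = 18·(17/18)^36 = 2.2994.

2.299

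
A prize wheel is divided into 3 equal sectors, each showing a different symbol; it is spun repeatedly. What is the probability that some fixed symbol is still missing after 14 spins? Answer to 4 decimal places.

0.0034

On each spin the fixed symbol fails to appear with probability 2/3.
P(still missing after 14) = (2/3)^14 = 0.00343.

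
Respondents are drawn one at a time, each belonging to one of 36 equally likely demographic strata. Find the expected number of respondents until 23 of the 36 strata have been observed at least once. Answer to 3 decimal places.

35.799

Going from k to k+1 distinct takes a geometric number of respondents with mean 36/(36-k).
Sum over k = 0,...,22: E = 36/36 + 36/35 + 36/34 + ... + 36/15 + 36/14 = 35.7993.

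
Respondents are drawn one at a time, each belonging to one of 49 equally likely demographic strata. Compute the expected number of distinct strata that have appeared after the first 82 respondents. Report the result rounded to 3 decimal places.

39.966

For each stratum, P(seen in 82 respondents) = 1 - (48/49)^82 = 0.8156.
By linearity of expectation, E[distinct seen] = 49·(1 - (48/49)^82) = 39.9656.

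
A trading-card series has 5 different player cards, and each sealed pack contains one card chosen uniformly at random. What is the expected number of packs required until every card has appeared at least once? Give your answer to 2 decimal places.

11.42

After k distinct cards have appeared, the next pack gives a new one with probability (5-k)/5, so the expected wait for the (k+1)-th is 5/(5-k).
E[T] = 5/5 + 5/4 + 5/3 + 5/2 + 5/1 = 5·H_{5}.
H_{5} = 2.283, so E[T] = 11.417.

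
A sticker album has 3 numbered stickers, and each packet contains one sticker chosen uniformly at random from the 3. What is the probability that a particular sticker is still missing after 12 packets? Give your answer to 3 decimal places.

0.008

On each packet the fixed sticker fails to appear with probability 2/3.
P(still missing after 12) = (2/3)^12 = 0.0077.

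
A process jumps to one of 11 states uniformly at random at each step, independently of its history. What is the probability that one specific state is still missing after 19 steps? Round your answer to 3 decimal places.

Each step misses the fixed state with probability (11-1)/11 = 10/11, independently.
P(still missing after 19) = (10/11)^19 = 0.1635.

0.164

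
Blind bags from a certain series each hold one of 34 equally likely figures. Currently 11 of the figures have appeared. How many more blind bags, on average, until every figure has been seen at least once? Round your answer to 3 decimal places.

126.966

The wait to go from k to k+1 distinct figures is geometric with mean 34/(34-k).
Sum over k = 11,...,33: E = 34/23 + 34/22 + 34/21 + ... + 34/2 + 34/1 = 126.9659.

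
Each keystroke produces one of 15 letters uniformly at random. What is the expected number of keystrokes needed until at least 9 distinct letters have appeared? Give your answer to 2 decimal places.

Going from k to k+1 distinct takes a geometric number of keystrokes with mean 15/(15-k).
Sum over k = 0,...,8: E = 15/15 + 15/14 + 15/13 + ... + 15/8 + 15/7 = 13.023.

13.02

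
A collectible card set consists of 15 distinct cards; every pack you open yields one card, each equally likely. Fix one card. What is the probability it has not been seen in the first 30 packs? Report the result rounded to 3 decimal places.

On each pack the fixed card fails to appear with probability 14/15.
P(still missing after 30) = (14/15)^30 = 0.1262.

0.126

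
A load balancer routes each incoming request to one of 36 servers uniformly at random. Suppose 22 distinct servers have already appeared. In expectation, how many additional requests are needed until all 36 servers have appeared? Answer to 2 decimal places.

117.06

With k distinct servers already seen, the next new one takes an expected 36/(36-k) requests.
Sum over k = 22,...,35: E = 36/14 + 36/13 + 36/12 + ... + 36/2 + 36/1 = 117.056.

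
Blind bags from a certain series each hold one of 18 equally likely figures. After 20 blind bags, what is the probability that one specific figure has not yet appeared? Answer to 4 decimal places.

0.3188

Each blind bag misses the fixed figure with probability (18-1)/18 = 17/18, independently.
P(still missing after 20) = (17/18)^20 = 0.31881.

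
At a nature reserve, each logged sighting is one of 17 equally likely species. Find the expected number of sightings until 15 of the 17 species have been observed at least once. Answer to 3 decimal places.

With k distinct species already seen, the next new one arrives after an expected 17/(17-k) sightings.
Sum over k = 0,...,14: E = 17/17 + 17/16 + 17/15 + ... + 17/4 + 17/3 = 32.9724.

32.972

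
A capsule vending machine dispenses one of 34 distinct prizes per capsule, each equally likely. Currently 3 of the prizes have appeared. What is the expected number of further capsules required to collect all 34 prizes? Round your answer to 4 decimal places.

136.9263

The wait to go from k to k+1 distinct prizes is geometric with mean 34/(34-k).
Sum over k = 3,...,33: E = 34/31 + 34/30 + 34/29 + ... + 34/2 + 34/1 = 136.92634.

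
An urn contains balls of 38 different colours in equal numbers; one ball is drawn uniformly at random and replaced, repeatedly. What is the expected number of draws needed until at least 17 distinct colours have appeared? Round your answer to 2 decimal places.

22.14

With k distinct colours already seen, the next new one arrives after an expected 38/(38-k) draws.
Sum over k = 0,...,16: E = 38/38 + 38/37 + 38/36 + ... + 38/23 + 38/22 = 22.137.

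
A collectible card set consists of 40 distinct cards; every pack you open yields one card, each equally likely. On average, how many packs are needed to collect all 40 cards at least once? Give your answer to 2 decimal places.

171.14

Split into phases: going from k distinct to k+1 distinct takes on average 40/(40-k) packs.
E[T] = 40/40 + 40/39 + 40/38 + ... + 40/2 + 40/1 = 40·H_{40}.
H_{40} = 4.279, so E[T] = 171.142.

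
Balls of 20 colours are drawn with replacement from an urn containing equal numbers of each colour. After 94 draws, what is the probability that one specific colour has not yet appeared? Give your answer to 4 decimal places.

On each draw the fixed colour fails to appear with probability 19/20.
P(still missing after 94) = (19/20)^94 = 0.00805.

0.0081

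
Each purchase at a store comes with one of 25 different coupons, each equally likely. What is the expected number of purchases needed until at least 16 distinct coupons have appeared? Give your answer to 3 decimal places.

With k distinct coupons already seen, the next new one arrives after an expected 25/(25-k) purchases.
Sum over k = 0,...,15: E = 25/25 + 25/24 + 25/23 + ... + 25/11 + 25/10 = 24.6747.

24.675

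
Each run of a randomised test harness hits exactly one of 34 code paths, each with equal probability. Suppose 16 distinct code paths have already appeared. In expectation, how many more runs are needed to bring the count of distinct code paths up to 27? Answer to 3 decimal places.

30.677

From k distinct to k+1 distinct takes on average 34/(34-k) runs.
Sum over k = 16,...,26: E = 34/18 + 34/17 + 34/16 + ... + 34/9 + 34/8 = 30.6765.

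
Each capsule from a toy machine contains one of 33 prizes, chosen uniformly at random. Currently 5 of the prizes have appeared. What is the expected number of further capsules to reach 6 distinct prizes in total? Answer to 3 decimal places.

The wait to go from k to k+1 distinct prizes is geometric with mean 33/(33-k).
Only the k = 5 term is needed: E = 33/28 = 1.1786.

1.179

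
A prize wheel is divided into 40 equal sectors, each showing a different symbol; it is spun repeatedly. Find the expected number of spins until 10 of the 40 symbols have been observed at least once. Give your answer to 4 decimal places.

11.3422

With k distinct symbols already seen, the next new one arrives after an expected 40/(40-k) spins.
Sum over k = 0,...,9: E = 40/40 + 40/39 + 40/38 + ... + 40/32 + 40/31 = 11.34224.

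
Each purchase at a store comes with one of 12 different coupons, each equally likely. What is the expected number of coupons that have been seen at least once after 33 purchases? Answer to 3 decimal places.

For each coupon, P(seen in 33 purchases) = 1 - (11/12)^33 = 0.9434.
By linearity of expectation, E[distinct seen] = 12·(1 - (11/12)^33) = 11.3205.

11.321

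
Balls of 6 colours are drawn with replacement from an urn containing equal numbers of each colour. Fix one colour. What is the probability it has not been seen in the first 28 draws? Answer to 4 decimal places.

On each draw the fixed colour fails to appear with probability 5/6.
P(still missing after 28) = (5/6)^28 = 0.00607.

0.0061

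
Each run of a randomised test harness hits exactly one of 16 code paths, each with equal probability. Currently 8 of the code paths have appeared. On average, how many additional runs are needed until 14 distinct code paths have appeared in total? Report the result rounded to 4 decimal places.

19.4857

The wait to go from k to k+1 distinct code paths is geometric with mean 16/(16-k).
Sum over k = 8,...,13: E = 16/8 + 16/7 + 16/6 + 16/5 + 16/4 + 16/3 = 19.48571.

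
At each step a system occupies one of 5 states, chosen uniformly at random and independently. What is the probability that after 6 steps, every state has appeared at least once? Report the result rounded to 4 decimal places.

0.1152

By inclusion–exclusion over which states are missing,
P(all seen) = Σ_{j=0}^{5} (-1)^j C(5,j)((5-j)/5)^6
= 1.00000 - 1.31072 + 0.46656 - 0.04096 + 0.00032 - 0.00000
= 0.11520.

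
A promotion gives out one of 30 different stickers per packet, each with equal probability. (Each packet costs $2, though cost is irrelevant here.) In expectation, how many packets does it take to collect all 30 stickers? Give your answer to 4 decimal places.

119.8496

After k distinct stickers have appeared, the next packet gives a new one with probability (30-k)/30, so the expected wait for the (k+1)-th is 30/(30-k).
E[T] = 30/30 + 30/29 + 30/28 + ... + 30/2 + 30/1 = 30·H_{30}.
H_{30} = 3.99499, so E[T] = 119.84961.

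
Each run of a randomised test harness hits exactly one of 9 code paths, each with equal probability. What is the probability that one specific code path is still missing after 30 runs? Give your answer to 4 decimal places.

Each run misses the fixed code path with probability (9-1)/9 = 8/9, independently.
P(still missing after 30) = (8/9)^30 = 0.02920.

0.0292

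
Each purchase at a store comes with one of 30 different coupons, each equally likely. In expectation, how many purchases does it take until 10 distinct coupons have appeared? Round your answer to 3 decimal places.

11.917

Going from k to k+1 distinct takes a geometric number of purchases with mean 30/(30-k).
Sum over k = 0,...,9: E = 30/30 + 30/29 + 30/28 + ... + 30/22 + 30/21 = 11.9174.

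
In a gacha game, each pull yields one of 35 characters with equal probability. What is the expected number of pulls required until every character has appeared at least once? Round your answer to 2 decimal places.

145.14

After k distinct characters have appeared, the next pull gives a new one with probability (35-k)/35, so the expected wait for the (k+1)-th is 35/(35-k).
E[T] = 35/35 + 35/34 + 35/33 + ... + 35/2 + 35/1 = 35·H_{35}.
H_{35} = 4.147, so E[T] = 145.137.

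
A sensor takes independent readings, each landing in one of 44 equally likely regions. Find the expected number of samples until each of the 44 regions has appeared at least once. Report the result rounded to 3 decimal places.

192.400

Split into phases: going from k distinct to k+1 distinct takes on average 44/(44-k) samples.
E[T] = 44/44 + 44/43 + 44/42 + ... + 44/2 + 44/1 = 44·H_{44}.
H_{44} = 4.3727, so E[T] = 192.3999.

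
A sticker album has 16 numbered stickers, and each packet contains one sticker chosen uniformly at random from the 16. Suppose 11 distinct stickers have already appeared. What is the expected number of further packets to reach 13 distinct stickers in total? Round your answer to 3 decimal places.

With k distinct stickers already seen, the next new one takes an expected 16/(16-k) packets.
Sum over k = 11,...,12: E = 16/5 + 16/4 = 7.2000.

7.200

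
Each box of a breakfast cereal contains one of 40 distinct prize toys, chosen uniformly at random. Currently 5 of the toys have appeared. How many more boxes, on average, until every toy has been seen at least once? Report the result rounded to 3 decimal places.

165.871

The wait to go from k to k+1 distinct toys is geometric with mean 40/(40-k).
Sum over k = 5,...,39: E = 40/35 + 40/34 + 40/33 + ... + 40/2 + 40/1 = 165.8713.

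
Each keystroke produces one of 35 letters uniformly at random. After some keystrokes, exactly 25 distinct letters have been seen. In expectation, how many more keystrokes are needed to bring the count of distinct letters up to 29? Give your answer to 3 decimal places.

With k distinct letters already seen, the next new one takes an expected 35/(35-k) keystrokes.
Sum over k = 25,...,28: E = 35/10 + 35/9 + 35/8 + 35/7 = 16.7639.

16.764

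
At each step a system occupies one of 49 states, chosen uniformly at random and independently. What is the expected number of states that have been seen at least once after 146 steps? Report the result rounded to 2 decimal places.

46.59

For each state, P(seen in 146 steps) = 1 - (48/49)^146 = 0.951.
By linearity of expectation, E[distinct seen] = 49·(1 - (48/49)^146) = 46.586.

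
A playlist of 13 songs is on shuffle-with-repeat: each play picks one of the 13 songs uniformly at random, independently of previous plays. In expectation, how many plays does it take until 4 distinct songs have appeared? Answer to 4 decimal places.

4.5652

With k distinct songs already seen, the next new one arrives after an expected 13/(13-k) plays.
Sum over k = 0,...,3: E = 13/13 + 13/12 + 13/11 + 13/10 = 4.56515.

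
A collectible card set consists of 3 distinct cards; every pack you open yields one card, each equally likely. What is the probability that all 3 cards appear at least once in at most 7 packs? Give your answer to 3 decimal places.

Let A_i be the event that card i is missing after 7 packs. By inclusion–exclusion on the A_i,
P(all seen) = Σ_{j=0}^{3} (-1)^j C(3,j)((3-j)/3)^7
= 1.0000 - 0.1756 + 0.0014 - 0.0000
= 0.8258.

0.826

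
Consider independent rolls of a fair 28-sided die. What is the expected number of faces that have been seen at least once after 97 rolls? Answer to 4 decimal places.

27.1775

For each face, P(seen in 97 rolls) = 1 - (27/28)^97 = 0.97063.
By linearity of expectation, E[distinct seen] = 28·(1 - (27/28)^97) = 27.17754.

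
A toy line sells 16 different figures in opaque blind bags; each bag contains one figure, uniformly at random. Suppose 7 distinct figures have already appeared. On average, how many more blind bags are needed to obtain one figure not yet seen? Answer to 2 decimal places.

Each blind bag yields a new figure with probability (16-7)/16 = 9/16, so the wait is geometric with mean 16/9.
E = 16/9 = 1.778.

1.78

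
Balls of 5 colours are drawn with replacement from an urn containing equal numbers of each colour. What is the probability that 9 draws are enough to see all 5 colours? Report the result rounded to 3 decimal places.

0.427

By inclusion–exclusion over which colours are missing,
P(all seen) = Σ_{j=0}^{5} (-1)^j C(5,j)((5-j)/5)^9
= 1.0000 - 0.6711 + 0.1008 - 0.0026 + 0.0000 - 0.0000
= 0.4271.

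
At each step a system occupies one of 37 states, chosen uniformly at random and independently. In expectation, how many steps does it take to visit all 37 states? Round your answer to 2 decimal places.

155.46

After k distinct states have appeared, the next step gives a new one with probability (37-k)/37, so the expected wait for the (k+1)-th is 37/(37-k).
E[T] = 37/37 + 37/36 + 37/35 + ... + 37/2 + 37/1 = 37·H_{37}.
H_{37} = 4.202, so E[T] = 155.459.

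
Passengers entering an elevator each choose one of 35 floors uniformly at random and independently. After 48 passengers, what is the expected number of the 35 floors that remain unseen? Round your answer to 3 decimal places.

8.705

For each floor, P(unseen after 48) = (34/35)^48 = 0.2487.
By linearity of expectation, E[unseen] = 35·(34/35)^48 = 8.7054.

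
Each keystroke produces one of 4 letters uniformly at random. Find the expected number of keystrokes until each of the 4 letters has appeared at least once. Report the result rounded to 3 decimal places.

The wait to go from k to k+1 distinct letters is geometric with mean 4/(4-k).
E[T] = 4/4 + 4/3 + 4/2 + 4/1 = 4·H_{4}.
H_{4} = 2.0833, so E[T] = 8.3333.

8.333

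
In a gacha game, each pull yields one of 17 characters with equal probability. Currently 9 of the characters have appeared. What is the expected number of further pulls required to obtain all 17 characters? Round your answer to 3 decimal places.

46.204

The wait to go from k to k+1 distinct characters is geometric with mean 17/(17-k).
Sum over k = 9,...,16: E = 17/8 + 17/7 + 17/6 + ... + 17/2 + 17/1 = 46.2036.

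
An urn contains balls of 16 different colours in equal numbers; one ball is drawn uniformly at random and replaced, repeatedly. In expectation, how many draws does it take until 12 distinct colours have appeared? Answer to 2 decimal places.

20.76

Going from k to k+1 distinct takes a geometric number of draws with mean 16/(16-k).
Sum over k = 0,...,11: E = 16/16 + 16/15 + 16/14 + ... + 16/6 + 16/5 = 20.758.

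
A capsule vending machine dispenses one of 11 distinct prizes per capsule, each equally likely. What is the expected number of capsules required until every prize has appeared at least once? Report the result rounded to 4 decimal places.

Split into phases: going from k distinct to k+1 distinct takes on average 11/(11-k) capsules.
E[T] = 11/11 + 11/10 + 11/9 + ... + 11/2 + 11/1 = 11·H_{11}.
H_{11} = 3.01988, so E[T] = 33.21865.

33.2187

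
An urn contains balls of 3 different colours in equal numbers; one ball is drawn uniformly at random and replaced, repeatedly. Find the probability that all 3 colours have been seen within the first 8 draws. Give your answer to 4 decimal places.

By inclusion–exclusion over which colours are missing,
P(all seen) = Σ_{j=0}^{3} (-1)^j C(3,j)((3-j)/3)^8
= 1.00000 - 0.11706 + 0.00046 - 0.00000
= 0.88340.

0.8834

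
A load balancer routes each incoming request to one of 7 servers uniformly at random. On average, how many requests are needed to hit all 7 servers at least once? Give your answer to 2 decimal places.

After k distinct servers have appeared, the next request gives a new one with probability (7-k)/7, so the expected wait for the (k+1)-th is 7/(7-k).
E[T] = 7/7 + 7/6 + 7/5 + ... + 7/2 + 7/1 = 7·H_{7}.
H_{7} = 2.593, so E[T] = 18.150.

18.15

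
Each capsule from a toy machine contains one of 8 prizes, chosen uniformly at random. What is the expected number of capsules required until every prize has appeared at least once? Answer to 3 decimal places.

21.743

The wait to go from k to k+1 distinct prizes is geometric with mean 8/(8-k).
E[T] = 8/8 + 8/7 + 8/6 + ... + 8/2 + 8/1 = 8·H_{8}.
H_{8} = 2.7179, so E[T] = 21.7429.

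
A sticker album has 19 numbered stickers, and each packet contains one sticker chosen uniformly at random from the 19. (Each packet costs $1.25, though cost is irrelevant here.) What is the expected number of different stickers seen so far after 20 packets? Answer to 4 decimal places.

For each sticker, P(seen in 20 packets) = 1 - (18/19)^20 = 0.66086.
By linearity of expectation, E[distinct seen] = 19·(1 - (18/19)^20) = 12.55635.

12.5564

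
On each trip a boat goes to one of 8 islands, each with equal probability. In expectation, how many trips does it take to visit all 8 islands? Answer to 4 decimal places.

21.7429

After k distinct islands have appeared, the next trip gives a new one with probability (8-k)/8, so the expected wait for the (k+1)-th is 8/(8-k).
E[T] = 8/8 + 8/7 + 8/6 + ... + 8/2 + 8/1 = 8·H_{8}.
H_{8} = 2.71786, so E[T] = 21.74286.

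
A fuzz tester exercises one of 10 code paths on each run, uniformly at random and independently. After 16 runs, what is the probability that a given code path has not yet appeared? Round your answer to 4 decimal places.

0.1853

On each run the fixed code path fails to appear with probability 9/10.
P(still missing after 16) = (9/10)^16 = 0.18530.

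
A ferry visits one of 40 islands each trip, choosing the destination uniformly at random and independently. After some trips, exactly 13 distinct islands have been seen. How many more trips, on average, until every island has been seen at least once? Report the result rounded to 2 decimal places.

With k distinct islands already seen, the next new one takes an expected 40/(40-k) trips.
Sum over k = 13,...,39: E = 40/27 + 40/26 + 40/25 + ... + 40/2 + 40/1 = 155.658.

155.66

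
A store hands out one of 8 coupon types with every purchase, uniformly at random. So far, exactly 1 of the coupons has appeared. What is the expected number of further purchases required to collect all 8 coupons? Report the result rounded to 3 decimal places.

The wait to go from k to k+1 distinct coupons is geometric with mean 8/(8-k).
Sum over k = 1,...,7: E = 8/7 + 8/6 + 8/5 + ... + 8/2 + 8/1 = 20.7429.

20.743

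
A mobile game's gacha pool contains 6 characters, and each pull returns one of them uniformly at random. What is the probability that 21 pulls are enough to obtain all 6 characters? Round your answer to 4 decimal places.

0.8726

By inclusion–exclusion over which characters are missing,
P(all seen) = Σ_{j=0}^{6} (-1)^j C(6,j)((6-j)/6)^21
= 1.00000 - 0.13042 + 0.00301 - 0.00001 + 0.00000 - 0.00000 + 0.00000
= 0.87258.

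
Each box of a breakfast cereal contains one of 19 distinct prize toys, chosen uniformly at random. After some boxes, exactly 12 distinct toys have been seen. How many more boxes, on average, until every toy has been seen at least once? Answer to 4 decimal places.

49.2643

From k distinct to k+1 distinct takes on average 19/(19-k) boxes.
Sum over k = 12,...,18: E = 19/7 + 19/6 + 19/5 + ... + 19/2 + 19/1 = 49.26429.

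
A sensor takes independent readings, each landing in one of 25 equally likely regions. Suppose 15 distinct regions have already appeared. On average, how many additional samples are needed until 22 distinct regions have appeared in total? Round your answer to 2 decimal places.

27.39

From k distinct to k+1 distinct takes on average 25/(25-k) samples.
Sum over k = 15,...,21: E = 25/10 + 25/9 + 25/8 + ... + 25/5 + 25/4 = 27.391.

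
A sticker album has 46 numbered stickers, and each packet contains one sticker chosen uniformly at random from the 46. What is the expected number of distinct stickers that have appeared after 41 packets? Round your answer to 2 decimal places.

27.32

For each sticker, P(seen in 41 packets) = 1 - (45/46)^41 = 0.594.
By linearity of expectation, E[distinct seen] = 46·(1 - (45/46)^41) = 27.319.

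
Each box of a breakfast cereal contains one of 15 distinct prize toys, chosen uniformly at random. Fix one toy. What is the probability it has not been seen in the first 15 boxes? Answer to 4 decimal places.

0.3553

Each box misses the fixed toy with probability (15-1)/15 = 14/15, independently.
P(still missing after 15) = (14/15)^15 = 0.35526.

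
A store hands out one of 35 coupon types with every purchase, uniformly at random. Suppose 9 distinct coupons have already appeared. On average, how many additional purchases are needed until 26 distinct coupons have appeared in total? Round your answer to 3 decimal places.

With k distinct coupons already seen, the next new one takes an expected 35/(35-k) purchases.
Sum over k = 9,...,25: E = 35/26 + 35/25 + 35/24 + ... + 35/11 + 35/10 = 35.8908.

35.891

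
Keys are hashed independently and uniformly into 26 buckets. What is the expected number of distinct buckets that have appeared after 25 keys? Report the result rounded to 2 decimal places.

16.25

For each bucket, P(seen in 25 keys) = 1 - (25/26)^25 = 0.625.
By linearity of expectation, E[distinct seen] = 26·(1 - (25/26)^25) = 16.247.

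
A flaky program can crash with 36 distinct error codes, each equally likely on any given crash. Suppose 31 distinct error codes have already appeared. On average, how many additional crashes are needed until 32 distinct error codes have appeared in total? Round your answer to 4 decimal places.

7.2000

The wait to go from k to k+1 distinct error codes is geometric with mean 36/(36-k).
Only the k = 31 term is needed: E = 36/5 = 7.20000.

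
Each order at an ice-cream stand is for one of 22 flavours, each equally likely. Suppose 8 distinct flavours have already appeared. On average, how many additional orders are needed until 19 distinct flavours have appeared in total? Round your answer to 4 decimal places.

The wait to go from k to k+1 distinct flavours is geometric with mean 22/(22-k).
Sum over k = 8,...,18: E = 22/14 + 22/13 + 22/12 + ... + 22/5 + 22/4 = 31.20104.

31.2010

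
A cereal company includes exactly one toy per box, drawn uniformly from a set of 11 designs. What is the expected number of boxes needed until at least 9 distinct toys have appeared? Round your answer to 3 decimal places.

16.719

Going from k to k+1 distinct takes a geometric number of boxes with mean 11/(11-k).
Sum over k = 0,...,8: E = 11/11 + 11/10 + 11/9 + ... + 11/4 + 11/3 = 16.7187.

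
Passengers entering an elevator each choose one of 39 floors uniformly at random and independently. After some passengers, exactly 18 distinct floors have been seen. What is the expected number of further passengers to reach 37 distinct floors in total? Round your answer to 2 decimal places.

83.67

With k distinct floors already seen, the next new one takes an expected 39/(39-k) passengers.
Sum over k = 18,...,36: E = 39/21 + 39/20 + 39/19 + ... + 39/4 + 39/3 = 83.669.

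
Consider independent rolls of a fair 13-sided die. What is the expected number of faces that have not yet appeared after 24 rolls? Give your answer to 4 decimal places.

1.9039

For each face, P(unseen after 24) = (12/13)^24 = 0.14646.
By linearity of expectation, E[unseen] = 13·(12/13)^24 = 1.90394.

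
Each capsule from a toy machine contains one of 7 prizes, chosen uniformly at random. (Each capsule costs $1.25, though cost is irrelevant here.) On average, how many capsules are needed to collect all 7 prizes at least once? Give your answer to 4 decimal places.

After k distinct prizes have appeared, the next capsule gives a new one with probability (7-k)/7, so the expected wait for the (k+1)-th is 7/(7-k).
E[T] = 7/7 + 7/6 + 7/5 + ... + 7/2 + 7/1 = 7·H_{7}.
H_{7} = 2.59286, so E[T] = 18.15000.

18.1500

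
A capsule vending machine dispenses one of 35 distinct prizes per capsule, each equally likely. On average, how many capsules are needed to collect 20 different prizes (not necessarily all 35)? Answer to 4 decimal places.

With k distinct prizes already seen, the next new one arrives after an expected 35/(35-k) capsules.
Sum over k = 0,...,19: E = 35/35 + 35/34 + 35/33 + ... + 35/17 + 35/16 = 28.99933.

28.9993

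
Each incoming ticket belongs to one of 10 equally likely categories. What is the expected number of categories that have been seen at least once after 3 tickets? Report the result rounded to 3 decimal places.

2.710

For each category, P(seen in 3 tickets) = 1 - (9/10)^3 = 0.2710.
By linearity of expectation, E[distinct seen] = 10·(1 - (9/10)^3) = 2.7100.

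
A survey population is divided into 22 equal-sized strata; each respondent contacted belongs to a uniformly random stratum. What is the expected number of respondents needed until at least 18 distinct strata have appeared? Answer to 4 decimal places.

35.3646

With k distinct strata already seen, the next new one arrives after an expected 22/(22-k) respondents.
Sum over k = 0,...,17: E = 22/22 + 22/21 + 22/20 + ... + 22/6 + 22/5 = 35.36456.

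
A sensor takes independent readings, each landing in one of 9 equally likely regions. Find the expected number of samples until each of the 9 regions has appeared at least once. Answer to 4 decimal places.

The wait to go from k to k+1 distinct regions is geometric with mean 9/(9-k).
E[T] = 9/9 + 9/8 + 9/7 + ... + 9/2 + 9/1 = 9·H_{9}.
H_{9} = 2.82897, so E[T] = 25.46071.

25.4607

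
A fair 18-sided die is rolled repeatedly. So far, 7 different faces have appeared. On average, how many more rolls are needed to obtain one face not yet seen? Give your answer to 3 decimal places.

1.636

Each roll yields a new face with probability (18-7)/18 = 11/18, so the wait is geometric with mean 18/11.
E = 18/11 = 1.6364.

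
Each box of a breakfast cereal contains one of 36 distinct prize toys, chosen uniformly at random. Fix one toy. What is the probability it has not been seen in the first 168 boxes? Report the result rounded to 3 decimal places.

0.009

On each box the fixed toy fails to appear with probability 35/36.
P(still missing after 168) = (35/36)^168 = 0.0088.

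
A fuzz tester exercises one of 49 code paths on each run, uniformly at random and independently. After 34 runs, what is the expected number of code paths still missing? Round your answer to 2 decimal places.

24.31

For each code path, P(unseen after 34) = (48/49)^34 = 0.496.
By linearity of expectation, E[unseen] = 49·(48/49)^34 = 24.307.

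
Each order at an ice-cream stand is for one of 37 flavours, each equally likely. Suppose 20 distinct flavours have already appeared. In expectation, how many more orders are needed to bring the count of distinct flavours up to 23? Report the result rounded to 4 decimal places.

The wait to go from k to k+1 distinct flavours is geometric with mean 37/(37-k).
Sum over k = 20,...,22: E = 37/17 + 37/16 + 37/15 = 6.95564.

6.9556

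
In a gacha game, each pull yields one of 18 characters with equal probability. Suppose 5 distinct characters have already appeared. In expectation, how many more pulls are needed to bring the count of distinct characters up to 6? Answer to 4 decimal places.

1.3846

From k distinct to k+1 distinct takes on average 18/(18-k) pulls.
Only the k = 5 term is needed: E = 18/13 = 1.38462.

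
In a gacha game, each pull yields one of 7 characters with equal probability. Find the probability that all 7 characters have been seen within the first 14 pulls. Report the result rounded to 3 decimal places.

0.367

Let A_i be the event that character i is missing after 14 pulls. By inclusion–exclusion on the A_i,
P(all seen) = Σ_{j=0}^{7} (-1)^j C(7,j)((7-j)/7)^14
= 1.0000 - 0.8088 + 0.1890 - 0.0139 + 0.0002 - 0.0000 + 0.0000 - 0.0000
= 0.3666.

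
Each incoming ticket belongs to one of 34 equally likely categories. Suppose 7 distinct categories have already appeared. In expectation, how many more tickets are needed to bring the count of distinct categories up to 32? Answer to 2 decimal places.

The wait to go from k to k+1 distinct categories is geometric with mean 34/(34-k).
Sum over k = 7,...,31: E = 34/27 + 34/26 + 34/25 + ... + 34/4 + 34/3 = 81.310.

81.31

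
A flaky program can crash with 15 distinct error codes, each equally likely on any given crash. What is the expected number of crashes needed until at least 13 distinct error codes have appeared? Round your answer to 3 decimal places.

27.273

With k distinct error codes already seen, the next new one arrives after an expected 15/(15-k) crashes.
Sum over k = 0,...,12: E = 15/15 + 15/14 + 15/13 + ... + 15/4 + 15/3 = 27.2734.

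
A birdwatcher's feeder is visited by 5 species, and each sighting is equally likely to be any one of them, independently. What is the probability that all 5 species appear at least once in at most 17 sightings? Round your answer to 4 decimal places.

By inclusion–exclusion over which species are missing,
P(all seen) = Σ_{j=0}^{5} (-1)^j C(5,j)((5-j)/5)^17
= 1.00000 - 0.11259 + 0.00169 - 0.00000 + 0.00000 - 0.00000
= 0.88910.

0.8891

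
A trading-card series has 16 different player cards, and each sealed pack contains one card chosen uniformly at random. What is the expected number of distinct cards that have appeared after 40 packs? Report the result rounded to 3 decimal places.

For each card, P(seen in 40 packs) = 1 - (15/16)^40 = 0.9243.
By linearity of expectation, E[distinct seen] = 16·(1 - (15/16)^40) = 14.7895.

14.789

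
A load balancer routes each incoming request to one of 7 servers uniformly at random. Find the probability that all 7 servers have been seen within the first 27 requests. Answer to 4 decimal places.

By inclusion–exclusion over which servers are missing,
P(all seen) = Σ_{j=0}^{7} (-1)^j C(7,j)((7-j)/7)^27
= 1.00000 - 0.10903 + 0.00238 - 0.00001 + 0.00000 - 0.00000 + 0.00000 - 0.00000
= 0.89334.

0.8933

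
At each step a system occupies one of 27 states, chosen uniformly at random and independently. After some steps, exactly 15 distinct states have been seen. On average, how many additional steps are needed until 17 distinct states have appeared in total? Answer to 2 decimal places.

From k distinct to k+1 distinct takes on average 27/(27-k) steps.
Sum over k = 15,...,16: E = 27/12 + 27/11 = 4.705.

4.70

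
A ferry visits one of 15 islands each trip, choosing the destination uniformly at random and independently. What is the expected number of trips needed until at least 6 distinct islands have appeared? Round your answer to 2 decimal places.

7.34

With k distinct islands already seen, the next new one arrives after an expected 15/(15-k) trips.
Sum over k = 0,...,5: E = 15/15 + 15/14 + 15/13 + 15/12 + 15/11 + 15/10 = 7.339.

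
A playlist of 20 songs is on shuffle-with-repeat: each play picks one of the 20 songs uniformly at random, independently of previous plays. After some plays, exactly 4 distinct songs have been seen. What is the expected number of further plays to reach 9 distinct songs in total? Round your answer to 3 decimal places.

7.217

From k distinct to k+1 distinct takes on average 20/(20-k) plays.
Sum over k = 4,...,8: E = 20/16 + 20/15 + 20/14 + 20/13 + 20/12 = 7.2170.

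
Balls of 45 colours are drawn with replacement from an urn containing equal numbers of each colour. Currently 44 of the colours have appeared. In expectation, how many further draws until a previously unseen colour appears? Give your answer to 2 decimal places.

45.00

The number of draws until the next new colour is geometric with success probability 1/45, so its mean is 45/1.
E = 45/1 = 45.000.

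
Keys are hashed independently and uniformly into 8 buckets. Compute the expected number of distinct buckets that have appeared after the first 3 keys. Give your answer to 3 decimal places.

2.641

For each bucket, P(seen in 3 keys) = 1 - (7/8)^3 = 0.3301.
By linearity of expectation, E[distinct seen] = 8·(1 - (7/8)^3) = 2.6406.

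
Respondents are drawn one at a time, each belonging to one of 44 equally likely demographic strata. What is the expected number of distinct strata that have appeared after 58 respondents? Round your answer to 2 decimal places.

32.40

For each stratum, P(seen in 58 respondents) = 1 - (43/44)^58 = 0.736.
By linearity of expectation, E[distinct seen] = 44·(1 - (43/44)^58) = 32.402.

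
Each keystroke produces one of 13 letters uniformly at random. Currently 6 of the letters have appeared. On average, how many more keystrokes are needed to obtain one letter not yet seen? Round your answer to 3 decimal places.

1.857

Each keystroke yields a new letter with probability (13-6)/13 = 7/13, so the wait is geometric with mean 13/7.
E = 13/7 = 1.8571.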